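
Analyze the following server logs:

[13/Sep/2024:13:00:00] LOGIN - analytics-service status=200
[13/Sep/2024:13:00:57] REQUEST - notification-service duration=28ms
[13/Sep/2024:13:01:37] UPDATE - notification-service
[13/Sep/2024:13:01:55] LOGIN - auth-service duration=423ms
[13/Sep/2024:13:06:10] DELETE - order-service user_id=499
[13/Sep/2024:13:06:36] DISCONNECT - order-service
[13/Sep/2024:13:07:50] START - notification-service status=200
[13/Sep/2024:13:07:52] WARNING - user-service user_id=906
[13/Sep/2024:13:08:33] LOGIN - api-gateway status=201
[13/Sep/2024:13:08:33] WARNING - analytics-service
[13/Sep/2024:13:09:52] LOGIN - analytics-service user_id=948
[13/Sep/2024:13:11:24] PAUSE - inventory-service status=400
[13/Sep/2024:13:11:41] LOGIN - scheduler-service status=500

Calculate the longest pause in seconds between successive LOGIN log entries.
398

To find the longest gap:

1. Extract all LOGIN events in chronological order
2. Calculate time differences between consecutive events
3. Find the maximum difference
4. Longest gap: 398 seconds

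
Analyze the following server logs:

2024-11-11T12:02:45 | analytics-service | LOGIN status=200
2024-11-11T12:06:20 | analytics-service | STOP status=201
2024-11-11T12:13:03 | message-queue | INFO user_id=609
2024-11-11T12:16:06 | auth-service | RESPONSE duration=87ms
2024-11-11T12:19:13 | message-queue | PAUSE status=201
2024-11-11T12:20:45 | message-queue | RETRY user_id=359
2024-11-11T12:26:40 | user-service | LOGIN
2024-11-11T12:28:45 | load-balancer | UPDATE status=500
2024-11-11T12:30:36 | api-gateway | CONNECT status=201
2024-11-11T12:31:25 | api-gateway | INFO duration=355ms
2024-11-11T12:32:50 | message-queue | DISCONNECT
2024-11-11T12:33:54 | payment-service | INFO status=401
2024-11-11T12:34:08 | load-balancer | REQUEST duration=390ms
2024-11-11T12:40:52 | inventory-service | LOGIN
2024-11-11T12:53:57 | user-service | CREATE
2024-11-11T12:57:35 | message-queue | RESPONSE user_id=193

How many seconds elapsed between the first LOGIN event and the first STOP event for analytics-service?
215

To find the time between events:

1. Locate the first LOGIN event for analytics-service: 2024-11-11T12:02:45
2. Locate the first STOP event for analytics-service: 2024-11-11T12:06:20
3. Calculate the difference: 2024-11-11T12:06:20 - 2024-11-11T12:02:45 = 215 seconds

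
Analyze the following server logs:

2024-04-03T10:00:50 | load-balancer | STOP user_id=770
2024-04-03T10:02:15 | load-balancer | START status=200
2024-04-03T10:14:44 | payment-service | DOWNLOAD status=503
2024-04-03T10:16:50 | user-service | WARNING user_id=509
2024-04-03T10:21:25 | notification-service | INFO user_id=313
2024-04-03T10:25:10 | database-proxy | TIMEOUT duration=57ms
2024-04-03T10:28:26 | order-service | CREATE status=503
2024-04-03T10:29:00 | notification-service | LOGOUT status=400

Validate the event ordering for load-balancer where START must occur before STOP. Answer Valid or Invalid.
Invalid

To validate ordering:

1. Required order: START → STOP
2. Rule: START must occur before STOP
3. Check actual order of events for load-balancer
4. Result: Invalid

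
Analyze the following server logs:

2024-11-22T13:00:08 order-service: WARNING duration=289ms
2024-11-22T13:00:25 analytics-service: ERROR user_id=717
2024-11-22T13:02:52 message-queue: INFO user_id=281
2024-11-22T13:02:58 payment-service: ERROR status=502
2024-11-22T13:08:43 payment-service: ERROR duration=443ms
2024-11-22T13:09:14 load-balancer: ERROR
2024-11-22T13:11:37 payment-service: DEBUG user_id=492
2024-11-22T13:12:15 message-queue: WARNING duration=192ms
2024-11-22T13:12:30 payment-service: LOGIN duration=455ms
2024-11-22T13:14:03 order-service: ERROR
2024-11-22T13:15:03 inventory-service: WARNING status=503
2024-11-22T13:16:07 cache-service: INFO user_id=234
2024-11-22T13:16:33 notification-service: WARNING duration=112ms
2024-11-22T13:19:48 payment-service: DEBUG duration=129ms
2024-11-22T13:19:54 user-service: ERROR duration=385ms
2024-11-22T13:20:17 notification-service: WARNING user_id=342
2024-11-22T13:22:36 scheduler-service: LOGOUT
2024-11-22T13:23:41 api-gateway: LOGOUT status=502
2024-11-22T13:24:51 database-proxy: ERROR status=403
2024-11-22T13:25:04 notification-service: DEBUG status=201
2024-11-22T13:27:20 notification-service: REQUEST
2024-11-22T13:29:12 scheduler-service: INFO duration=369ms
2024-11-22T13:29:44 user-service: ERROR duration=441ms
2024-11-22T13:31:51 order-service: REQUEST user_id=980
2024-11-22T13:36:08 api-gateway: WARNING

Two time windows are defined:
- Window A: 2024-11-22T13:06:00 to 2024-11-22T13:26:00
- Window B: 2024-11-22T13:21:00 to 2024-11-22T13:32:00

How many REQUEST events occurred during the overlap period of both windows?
0

To find overlap events:

1. Window A: 2024-11-22T13:06:00 to 2024-11-22T13:26:00
2. Window B: 2024-11-22T13:21:00 to 2024-11-22T13:32:00
3. Overlap period: 2024-11-22T13:21:00 to 2024-11-22T13:26:00
4. Count REQUEST events in overlap: 0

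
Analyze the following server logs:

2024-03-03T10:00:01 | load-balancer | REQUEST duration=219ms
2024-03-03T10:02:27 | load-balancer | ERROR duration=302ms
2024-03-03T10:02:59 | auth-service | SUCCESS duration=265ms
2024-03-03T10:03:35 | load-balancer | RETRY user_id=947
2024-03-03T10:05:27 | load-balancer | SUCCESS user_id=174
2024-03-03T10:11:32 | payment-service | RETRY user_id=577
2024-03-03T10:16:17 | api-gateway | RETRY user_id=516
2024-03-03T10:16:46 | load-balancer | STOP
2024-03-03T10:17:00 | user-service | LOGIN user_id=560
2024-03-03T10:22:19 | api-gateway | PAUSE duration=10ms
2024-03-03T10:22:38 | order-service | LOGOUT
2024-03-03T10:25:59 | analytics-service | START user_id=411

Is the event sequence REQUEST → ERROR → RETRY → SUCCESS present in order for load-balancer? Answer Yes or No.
Yes

To verify sequence order:

1. Find all events in sequence REQUEST → ERROR → RETRY → SUCCESS for load-balancer
2. Extract their timestamps
3. Check if timestamps are in ascending order
4. Result: Yes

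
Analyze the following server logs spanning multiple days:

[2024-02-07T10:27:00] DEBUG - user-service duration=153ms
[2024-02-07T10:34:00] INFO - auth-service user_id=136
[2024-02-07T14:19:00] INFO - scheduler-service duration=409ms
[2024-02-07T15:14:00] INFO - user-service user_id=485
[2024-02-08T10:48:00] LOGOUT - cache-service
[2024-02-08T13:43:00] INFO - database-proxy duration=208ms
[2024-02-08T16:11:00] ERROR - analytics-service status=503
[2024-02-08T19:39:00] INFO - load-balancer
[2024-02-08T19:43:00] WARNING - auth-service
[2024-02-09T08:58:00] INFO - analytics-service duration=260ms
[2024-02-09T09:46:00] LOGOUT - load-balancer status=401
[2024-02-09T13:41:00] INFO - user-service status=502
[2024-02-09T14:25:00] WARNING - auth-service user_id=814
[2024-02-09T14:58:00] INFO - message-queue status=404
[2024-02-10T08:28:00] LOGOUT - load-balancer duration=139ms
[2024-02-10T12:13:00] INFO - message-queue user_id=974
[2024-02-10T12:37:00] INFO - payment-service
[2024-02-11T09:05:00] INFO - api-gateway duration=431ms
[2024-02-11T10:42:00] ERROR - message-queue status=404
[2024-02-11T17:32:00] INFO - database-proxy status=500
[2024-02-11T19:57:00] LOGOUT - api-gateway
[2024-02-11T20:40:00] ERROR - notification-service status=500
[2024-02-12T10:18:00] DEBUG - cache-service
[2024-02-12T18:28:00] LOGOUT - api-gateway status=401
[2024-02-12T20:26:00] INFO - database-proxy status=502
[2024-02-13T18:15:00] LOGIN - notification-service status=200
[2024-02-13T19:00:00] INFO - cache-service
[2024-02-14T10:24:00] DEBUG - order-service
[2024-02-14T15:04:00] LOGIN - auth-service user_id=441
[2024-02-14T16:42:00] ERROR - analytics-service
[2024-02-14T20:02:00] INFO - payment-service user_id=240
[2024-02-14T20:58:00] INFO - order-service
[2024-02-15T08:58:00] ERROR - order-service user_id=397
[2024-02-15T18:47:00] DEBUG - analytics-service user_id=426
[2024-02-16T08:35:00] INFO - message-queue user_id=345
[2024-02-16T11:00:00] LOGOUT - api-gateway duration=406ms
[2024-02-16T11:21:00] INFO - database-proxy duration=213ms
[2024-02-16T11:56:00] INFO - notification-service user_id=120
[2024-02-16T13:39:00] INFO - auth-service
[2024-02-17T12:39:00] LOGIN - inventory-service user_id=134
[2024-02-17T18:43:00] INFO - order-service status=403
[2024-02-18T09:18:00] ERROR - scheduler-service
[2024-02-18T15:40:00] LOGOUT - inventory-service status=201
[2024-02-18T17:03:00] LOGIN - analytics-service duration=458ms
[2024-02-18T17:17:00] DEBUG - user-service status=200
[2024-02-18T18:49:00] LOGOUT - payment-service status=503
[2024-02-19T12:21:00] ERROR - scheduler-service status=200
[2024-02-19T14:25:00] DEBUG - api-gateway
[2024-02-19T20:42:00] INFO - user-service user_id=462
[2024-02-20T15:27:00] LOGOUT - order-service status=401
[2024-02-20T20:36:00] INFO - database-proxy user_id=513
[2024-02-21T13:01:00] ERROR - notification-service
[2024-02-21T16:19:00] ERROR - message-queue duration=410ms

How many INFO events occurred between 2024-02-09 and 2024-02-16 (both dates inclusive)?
15

To filter by date range:

1. Date range: 2024-02-09 through 2024-02-16, both dates inclusive
2. Filter for INFO events whose date falls in this range
3. Count matching events: 15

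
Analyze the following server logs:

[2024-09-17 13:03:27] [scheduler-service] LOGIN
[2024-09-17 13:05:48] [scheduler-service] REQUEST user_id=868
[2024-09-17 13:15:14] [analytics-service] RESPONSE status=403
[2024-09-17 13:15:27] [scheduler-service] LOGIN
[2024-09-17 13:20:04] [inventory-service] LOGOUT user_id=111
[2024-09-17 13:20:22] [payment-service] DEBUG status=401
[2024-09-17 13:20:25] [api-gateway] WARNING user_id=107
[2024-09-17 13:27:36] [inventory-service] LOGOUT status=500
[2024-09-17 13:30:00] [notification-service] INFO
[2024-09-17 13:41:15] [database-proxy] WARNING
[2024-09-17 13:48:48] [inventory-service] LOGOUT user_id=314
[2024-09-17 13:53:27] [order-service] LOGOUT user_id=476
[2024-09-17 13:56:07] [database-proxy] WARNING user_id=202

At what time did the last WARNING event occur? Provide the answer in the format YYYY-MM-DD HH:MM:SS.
2024-09-17 13:56:07

To find the last event:

1. Filter for all WARNING events
2. Sort by timestamp
3. Select the last one
4. Timestamp: 2024-09-17 13:56:07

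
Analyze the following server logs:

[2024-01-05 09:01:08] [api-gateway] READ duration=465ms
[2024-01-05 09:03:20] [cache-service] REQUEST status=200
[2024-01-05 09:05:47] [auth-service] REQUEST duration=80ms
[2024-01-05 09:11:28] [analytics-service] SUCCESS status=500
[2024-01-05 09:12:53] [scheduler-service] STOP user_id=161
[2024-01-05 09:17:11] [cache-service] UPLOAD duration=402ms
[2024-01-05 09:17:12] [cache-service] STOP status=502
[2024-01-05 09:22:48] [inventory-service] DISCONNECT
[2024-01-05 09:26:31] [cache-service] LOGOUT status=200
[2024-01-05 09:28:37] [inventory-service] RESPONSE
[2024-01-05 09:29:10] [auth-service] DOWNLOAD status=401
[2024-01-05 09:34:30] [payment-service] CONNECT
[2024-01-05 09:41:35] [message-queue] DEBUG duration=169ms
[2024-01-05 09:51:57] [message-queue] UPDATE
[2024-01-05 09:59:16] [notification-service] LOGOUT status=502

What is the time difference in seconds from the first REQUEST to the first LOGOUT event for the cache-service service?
1391

To find the time between events:

1. Locate the first REQUEST event for cache-service: 2024-01-05 09:03:20
2. Locate the first LOGOUT event for cache-service: 2024-01-05 09:26:31
3. Calculate the difference: 2024-01-05 09:26:31 - 2024-01-05 09:03:20 = 1391 seconds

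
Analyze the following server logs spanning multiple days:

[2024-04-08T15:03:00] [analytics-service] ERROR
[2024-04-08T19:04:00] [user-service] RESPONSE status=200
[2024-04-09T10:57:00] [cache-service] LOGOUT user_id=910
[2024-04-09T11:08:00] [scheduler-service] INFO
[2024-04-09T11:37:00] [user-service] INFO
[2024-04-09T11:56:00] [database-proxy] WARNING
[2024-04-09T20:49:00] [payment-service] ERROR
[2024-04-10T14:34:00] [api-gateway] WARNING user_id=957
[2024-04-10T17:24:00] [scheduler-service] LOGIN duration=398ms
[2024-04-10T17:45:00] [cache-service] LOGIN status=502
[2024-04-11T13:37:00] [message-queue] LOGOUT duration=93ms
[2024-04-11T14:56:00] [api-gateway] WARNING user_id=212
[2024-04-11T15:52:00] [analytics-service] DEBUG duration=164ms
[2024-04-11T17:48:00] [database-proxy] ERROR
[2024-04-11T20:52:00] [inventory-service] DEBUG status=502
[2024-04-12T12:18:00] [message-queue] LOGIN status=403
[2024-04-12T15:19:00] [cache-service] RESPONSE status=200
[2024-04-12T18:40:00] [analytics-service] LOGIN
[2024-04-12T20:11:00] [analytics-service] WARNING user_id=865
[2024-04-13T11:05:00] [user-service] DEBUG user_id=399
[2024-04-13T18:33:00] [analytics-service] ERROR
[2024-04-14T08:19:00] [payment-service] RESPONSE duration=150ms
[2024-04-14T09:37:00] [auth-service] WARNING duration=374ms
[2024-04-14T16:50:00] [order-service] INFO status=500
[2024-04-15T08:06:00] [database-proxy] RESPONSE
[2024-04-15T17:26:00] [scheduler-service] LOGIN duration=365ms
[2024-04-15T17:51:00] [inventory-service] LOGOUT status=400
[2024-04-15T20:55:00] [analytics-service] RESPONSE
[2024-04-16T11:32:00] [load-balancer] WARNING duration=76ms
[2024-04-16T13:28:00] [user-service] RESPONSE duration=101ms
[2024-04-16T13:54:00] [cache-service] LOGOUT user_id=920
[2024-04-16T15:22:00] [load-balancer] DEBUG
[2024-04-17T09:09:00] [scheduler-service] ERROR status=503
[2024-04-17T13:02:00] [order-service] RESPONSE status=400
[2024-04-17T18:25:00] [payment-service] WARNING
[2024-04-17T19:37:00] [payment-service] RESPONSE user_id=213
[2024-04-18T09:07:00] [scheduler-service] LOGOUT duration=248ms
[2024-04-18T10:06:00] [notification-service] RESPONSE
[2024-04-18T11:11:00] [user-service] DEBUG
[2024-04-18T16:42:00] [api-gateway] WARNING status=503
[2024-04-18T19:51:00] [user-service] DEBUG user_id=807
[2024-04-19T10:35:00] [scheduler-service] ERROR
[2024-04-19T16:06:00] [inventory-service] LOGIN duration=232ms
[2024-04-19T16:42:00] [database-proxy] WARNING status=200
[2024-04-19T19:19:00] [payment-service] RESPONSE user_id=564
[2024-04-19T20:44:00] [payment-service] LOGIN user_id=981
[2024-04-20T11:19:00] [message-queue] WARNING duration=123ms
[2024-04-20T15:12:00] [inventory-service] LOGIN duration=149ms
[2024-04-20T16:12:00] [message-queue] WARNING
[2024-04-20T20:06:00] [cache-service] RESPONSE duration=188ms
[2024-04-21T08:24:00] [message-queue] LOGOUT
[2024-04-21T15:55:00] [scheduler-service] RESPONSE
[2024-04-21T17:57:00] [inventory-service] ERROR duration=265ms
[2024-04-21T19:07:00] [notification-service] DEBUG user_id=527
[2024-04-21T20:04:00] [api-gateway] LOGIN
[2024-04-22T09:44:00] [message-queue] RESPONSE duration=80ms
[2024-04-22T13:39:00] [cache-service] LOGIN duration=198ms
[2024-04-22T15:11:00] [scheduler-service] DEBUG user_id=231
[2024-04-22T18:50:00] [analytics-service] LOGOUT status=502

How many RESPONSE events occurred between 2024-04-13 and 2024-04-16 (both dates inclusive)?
4

To filter by date range:

1. Date range: 2024-04-13 through 2024-04-16, both dates inclusive
2. Filter for RESPONSE events whose date falls in this range
3. Count matching events: 4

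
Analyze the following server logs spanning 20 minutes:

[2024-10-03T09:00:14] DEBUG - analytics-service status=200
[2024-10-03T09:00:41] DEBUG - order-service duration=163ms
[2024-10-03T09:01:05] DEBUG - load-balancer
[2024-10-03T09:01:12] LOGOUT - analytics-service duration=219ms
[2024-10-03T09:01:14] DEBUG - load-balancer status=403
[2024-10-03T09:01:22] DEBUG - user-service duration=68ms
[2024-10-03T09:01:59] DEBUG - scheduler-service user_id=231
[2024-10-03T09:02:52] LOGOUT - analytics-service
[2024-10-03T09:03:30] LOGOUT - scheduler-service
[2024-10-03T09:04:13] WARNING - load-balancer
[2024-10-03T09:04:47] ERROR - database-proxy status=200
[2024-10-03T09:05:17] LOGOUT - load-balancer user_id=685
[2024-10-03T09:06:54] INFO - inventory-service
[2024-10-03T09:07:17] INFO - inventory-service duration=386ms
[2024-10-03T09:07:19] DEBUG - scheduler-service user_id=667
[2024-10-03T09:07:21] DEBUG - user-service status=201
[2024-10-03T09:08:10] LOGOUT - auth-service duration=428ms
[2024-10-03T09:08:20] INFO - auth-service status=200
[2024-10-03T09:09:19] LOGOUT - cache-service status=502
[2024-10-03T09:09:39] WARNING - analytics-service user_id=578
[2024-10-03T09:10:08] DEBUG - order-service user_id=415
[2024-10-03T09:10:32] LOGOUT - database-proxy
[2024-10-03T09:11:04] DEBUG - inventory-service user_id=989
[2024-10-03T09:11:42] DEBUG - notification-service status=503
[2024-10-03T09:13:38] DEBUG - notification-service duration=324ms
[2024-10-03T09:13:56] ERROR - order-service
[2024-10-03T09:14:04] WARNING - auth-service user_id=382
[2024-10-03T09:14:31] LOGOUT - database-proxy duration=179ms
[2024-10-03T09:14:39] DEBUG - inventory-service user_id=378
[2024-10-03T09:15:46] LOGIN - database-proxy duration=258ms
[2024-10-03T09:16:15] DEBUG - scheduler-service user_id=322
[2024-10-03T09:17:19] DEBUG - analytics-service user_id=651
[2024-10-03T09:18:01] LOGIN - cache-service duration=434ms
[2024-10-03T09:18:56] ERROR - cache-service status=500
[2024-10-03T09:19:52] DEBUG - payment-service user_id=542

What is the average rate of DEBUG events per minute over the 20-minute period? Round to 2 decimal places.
0.8

To calculate the rate:

1. Count total DEBUG events: 16
2. Total time period: 20 minutes
3. Rate = 16 / 20 = 0.8 events per minute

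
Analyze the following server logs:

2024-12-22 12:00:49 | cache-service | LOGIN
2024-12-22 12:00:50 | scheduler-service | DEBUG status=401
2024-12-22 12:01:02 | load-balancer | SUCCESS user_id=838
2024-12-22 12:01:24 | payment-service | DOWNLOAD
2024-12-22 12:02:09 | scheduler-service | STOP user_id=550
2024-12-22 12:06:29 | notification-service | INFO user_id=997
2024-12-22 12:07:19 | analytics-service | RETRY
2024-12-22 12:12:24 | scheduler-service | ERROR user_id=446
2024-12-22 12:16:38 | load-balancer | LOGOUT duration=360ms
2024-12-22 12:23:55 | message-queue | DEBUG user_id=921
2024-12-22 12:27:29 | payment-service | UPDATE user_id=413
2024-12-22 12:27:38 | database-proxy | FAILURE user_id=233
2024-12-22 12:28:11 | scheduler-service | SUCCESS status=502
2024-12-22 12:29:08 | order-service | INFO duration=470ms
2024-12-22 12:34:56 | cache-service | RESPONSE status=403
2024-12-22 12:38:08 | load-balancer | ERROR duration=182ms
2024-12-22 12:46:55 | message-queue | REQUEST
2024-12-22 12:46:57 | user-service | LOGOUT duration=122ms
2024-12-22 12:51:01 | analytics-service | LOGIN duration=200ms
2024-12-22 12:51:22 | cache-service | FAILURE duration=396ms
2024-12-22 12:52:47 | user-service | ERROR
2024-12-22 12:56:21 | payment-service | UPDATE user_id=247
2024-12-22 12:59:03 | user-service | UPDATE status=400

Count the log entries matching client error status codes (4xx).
3

To find matching entries:

1. Pattern to match: client error status codes (4xx)
2. Scan each log entry for the pattern
3. Count matches: 3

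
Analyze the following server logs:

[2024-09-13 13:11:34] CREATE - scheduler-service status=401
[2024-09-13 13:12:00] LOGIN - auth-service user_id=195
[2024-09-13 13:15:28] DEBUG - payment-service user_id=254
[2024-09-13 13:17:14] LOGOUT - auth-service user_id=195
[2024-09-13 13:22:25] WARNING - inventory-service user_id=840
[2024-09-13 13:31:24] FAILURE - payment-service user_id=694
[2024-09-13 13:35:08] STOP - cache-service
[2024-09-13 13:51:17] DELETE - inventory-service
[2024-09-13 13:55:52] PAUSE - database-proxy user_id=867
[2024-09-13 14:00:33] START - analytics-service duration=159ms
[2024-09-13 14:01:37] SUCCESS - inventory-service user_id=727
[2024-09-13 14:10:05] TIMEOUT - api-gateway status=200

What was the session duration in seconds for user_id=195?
314

To calculate session duration:

1. Find LOGIN event for user_id=195: 2024-09-13 13:12:00
2. Find LOGOUT event for user_id=195: 2024-09-13 13:17:14
3. Session duration: 2024-09-13 13:17:14 - 2024-09-13 13:12:00 = 314 seconds (5 minutes)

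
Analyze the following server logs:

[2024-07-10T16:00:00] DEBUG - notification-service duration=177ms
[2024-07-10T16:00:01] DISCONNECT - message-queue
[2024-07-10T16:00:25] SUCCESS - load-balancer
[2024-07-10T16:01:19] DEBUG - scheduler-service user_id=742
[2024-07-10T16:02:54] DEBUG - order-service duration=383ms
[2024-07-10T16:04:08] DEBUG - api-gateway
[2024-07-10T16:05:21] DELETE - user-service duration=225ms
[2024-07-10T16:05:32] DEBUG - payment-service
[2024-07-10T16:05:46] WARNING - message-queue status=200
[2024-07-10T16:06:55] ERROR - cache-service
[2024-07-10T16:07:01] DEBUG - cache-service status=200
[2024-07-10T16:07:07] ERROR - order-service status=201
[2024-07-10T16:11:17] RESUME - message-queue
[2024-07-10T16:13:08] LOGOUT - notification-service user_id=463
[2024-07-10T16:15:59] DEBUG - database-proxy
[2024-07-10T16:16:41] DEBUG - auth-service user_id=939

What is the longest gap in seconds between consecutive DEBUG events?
538

To find the longest gap:

1. Extract all DEBUG events in chronological order
2. Calculate time differences between consecutive events
3. Find the maximum difference
4. Longest gap: 538 seconds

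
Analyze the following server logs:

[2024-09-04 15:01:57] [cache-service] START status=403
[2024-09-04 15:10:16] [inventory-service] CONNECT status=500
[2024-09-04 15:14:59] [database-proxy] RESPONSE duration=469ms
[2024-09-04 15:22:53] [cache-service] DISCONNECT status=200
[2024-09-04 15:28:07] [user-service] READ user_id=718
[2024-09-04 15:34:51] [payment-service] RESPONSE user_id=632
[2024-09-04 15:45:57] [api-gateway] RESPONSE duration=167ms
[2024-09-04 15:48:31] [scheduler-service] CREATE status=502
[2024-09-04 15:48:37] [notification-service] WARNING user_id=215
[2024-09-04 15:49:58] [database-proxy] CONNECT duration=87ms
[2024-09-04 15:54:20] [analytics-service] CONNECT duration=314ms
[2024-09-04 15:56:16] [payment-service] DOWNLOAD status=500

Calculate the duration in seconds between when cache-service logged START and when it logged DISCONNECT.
1256

To find the time between events:

1. Locate the first START event for cache-service: 2024-09-04 15:01:57
2. Locate the first DISCONNECT event for cache-service: 2024-09-04 15:22:53
3. Calculate the difference: 2024-09-04 15:22:53 - 2024-09-04 15:01:57 = 1256 seconds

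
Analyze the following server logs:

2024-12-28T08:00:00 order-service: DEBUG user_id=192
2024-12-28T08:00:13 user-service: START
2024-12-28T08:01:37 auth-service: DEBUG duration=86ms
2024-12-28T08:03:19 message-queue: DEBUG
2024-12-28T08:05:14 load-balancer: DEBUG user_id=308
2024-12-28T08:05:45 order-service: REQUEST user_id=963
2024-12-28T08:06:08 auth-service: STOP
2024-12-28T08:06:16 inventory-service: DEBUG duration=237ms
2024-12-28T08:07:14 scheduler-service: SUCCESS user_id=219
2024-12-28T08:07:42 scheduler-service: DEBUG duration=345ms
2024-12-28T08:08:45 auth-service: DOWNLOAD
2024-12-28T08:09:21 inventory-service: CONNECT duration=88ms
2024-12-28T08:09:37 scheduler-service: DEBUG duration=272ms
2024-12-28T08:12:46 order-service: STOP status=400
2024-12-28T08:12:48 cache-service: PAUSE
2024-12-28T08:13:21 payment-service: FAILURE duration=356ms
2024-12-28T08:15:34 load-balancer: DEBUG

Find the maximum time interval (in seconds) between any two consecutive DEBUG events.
357

To find the longest gap:

1. Extract all DEBUG events in chronological order
2. Calculate time differences between consecutive events
3. Find the maximum difference
4. Longest gap: 357 seconds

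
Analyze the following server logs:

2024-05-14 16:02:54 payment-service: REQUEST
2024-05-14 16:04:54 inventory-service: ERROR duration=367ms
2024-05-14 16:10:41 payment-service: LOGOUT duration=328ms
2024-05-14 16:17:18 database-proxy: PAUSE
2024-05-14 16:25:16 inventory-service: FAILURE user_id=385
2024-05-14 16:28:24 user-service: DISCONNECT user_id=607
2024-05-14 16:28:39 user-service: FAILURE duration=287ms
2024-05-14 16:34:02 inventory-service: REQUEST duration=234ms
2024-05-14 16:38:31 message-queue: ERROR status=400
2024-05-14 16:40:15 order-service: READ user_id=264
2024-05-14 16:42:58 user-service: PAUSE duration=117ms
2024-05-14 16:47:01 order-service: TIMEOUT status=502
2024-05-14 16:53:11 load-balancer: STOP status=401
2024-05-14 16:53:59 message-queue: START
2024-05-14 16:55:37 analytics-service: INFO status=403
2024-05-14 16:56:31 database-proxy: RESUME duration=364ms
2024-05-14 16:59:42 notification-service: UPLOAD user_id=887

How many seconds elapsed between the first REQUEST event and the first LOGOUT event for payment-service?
467

To find the time between events:

1. Locate the first REQUEST event for payment-service: 2024-05-14 16:02:54
2. Locate the first LOGOUT event for payment-service: 2024-05-14 16:10:41
3. Calculate the difference: 2024-05-14 16:10:41 - 2024-05-14 16:02:54 = 467 seconds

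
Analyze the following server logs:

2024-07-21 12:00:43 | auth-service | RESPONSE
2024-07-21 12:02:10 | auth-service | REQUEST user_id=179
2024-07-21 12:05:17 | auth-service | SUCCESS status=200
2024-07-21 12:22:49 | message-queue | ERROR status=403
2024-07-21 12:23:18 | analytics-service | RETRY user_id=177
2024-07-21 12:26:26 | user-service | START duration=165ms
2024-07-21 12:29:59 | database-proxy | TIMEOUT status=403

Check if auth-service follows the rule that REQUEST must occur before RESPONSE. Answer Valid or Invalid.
Invalid

To validate ordering:

1. Required order: REQUEST → RESPONSE
2. Rule: REQUEST must occur before RESPONSE
3. Check actual order of events for auth-service
4. Result: Invalid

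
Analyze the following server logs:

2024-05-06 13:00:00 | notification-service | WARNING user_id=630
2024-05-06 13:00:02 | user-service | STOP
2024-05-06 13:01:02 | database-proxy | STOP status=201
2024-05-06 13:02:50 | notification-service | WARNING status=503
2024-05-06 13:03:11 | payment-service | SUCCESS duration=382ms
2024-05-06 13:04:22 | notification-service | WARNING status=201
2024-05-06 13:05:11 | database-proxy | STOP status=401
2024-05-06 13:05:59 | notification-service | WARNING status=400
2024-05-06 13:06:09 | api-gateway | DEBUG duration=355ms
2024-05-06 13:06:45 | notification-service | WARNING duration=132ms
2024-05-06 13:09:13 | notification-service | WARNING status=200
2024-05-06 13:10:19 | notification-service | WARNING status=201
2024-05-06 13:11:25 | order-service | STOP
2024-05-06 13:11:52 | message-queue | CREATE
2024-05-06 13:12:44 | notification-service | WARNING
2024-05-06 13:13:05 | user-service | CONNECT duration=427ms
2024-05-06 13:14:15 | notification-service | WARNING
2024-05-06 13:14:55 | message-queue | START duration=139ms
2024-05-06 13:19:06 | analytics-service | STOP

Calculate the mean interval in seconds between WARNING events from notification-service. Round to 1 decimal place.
106.9

To calculate average interval:

1. Find all WARNING events for notification-service in order
2. Calculate time gaps between consecutive events
3. Compute mean of gaps: 855 / 8 = 106.9 seconds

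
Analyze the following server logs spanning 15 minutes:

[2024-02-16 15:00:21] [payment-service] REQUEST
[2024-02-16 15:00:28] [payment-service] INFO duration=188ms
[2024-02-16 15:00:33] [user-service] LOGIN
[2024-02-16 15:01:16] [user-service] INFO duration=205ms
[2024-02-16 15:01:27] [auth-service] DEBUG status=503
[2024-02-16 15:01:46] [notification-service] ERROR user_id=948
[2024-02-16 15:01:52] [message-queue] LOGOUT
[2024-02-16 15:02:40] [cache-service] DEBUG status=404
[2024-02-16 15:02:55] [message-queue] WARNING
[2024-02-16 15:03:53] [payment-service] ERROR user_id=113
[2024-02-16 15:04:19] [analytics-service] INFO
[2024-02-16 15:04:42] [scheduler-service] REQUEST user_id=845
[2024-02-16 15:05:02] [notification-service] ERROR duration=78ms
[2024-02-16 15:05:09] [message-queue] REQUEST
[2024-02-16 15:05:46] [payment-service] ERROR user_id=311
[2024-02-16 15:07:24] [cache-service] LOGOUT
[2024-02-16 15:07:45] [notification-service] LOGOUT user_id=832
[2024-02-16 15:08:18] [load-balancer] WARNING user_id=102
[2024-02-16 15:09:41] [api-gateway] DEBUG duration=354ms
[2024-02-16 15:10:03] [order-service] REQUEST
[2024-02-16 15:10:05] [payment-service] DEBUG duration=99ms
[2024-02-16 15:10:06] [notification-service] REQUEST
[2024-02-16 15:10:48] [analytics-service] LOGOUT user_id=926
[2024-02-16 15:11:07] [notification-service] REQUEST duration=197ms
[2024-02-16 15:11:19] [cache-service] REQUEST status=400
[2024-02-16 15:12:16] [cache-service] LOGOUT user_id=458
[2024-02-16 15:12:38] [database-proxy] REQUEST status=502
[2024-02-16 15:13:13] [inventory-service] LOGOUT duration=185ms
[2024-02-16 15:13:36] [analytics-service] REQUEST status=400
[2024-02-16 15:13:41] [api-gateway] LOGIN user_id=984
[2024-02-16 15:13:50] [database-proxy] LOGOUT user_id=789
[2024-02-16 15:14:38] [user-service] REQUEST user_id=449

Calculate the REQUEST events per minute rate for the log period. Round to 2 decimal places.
0.67

To calculate the rate:

1. Count total REQUEST events: 10
2. Total time period: 15 minutes
3. Rate = 10 / 15 = 0.67 events per minute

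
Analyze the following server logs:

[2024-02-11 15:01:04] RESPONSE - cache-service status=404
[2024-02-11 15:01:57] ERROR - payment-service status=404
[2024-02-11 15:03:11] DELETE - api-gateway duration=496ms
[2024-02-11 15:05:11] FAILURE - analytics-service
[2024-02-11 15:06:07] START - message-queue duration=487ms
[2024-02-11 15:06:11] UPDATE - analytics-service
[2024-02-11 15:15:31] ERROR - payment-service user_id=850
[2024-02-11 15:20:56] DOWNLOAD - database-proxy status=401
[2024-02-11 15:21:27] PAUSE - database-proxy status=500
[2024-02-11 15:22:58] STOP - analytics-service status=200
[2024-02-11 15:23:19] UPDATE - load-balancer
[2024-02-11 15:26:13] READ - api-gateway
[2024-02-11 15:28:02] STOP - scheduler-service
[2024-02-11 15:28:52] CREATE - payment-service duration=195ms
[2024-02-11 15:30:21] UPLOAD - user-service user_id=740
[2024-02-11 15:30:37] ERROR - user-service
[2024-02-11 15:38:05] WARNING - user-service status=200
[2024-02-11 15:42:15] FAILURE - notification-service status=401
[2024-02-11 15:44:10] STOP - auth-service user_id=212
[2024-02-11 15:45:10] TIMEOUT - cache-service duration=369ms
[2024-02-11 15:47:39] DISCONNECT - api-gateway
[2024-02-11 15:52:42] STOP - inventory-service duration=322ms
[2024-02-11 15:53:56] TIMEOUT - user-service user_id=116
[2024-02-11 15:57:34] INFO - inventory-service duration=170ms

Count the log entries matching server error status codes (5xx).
1

To find matching entries:

1. Pattern to match: server error status codes (5xx)
2. Scan each log entry for the pattern
3. Count matches: 1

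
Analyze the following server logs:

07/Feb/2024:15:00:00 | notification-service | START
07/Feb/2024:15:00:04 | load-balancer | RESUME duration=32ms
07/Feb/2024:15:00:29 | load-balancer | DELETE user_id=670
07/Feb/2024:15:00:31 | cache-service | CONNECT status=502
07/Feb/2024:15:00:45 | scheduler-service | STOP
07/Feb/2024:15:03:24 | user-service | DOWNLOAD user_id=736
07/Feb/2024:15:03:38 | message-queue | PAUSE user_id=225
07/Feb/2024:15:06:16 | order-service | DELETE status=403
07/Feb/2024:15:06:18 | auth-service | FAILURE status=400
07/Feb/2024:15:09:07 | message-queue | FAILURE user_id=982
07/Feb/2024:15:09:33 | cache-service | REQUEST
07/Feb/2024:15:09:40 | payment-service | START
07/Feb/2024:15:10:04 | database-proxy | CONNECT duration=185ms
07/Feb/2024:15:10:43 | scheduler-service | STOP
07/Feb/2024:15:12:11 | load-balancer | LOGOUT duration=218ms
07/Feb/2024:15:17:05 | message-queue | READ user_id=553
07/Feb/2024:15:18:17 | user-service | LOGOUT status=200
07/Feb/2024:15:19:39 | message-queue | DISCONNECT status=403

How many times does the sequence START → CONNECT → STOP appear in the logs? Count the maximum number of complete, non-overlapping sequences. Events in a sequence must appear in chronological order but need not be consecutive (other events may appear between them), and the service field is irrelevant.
2

To count sequences:

1. Look for pattern: START → CONNECT → STOP
2. Greedily scan the log in chronological order, matching each sequence element in turn (ignoring service)
3. Each time the full pattern completes, increment the count and restart matching from the next event
4. Complete non-overlapping sequences found: 2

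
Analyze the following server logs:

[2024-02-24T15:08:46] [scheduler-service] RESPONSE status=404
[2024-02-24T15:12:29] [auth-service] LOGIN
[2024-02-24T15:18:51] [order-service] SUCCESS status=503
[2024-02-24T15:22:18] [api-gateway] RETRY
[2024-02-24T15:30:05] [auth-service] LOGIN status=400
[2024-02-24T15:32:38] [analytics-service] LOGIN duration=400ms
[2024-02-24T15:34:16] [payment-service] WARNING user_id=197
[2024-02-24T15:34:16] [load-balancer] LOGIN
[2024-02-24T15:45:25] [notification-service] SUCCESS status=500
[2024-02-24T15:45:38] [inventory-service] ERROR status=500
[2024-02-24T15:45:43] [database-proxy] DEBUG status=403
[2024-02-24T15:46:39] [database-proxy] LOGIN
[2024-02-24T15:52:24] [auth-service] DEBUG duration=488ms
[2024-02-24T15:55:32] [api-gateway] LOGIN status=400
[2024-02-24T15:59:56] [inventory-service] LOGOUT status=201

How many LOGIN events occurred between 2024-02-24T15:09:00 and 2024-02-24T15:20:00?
1

To count events in the time window:

1. Window boundaries: 2024-02-24T15:09:00 to 2024-02-24T15:20:00
2. Filter for LOGIN events within this window
3. Count matching events: 1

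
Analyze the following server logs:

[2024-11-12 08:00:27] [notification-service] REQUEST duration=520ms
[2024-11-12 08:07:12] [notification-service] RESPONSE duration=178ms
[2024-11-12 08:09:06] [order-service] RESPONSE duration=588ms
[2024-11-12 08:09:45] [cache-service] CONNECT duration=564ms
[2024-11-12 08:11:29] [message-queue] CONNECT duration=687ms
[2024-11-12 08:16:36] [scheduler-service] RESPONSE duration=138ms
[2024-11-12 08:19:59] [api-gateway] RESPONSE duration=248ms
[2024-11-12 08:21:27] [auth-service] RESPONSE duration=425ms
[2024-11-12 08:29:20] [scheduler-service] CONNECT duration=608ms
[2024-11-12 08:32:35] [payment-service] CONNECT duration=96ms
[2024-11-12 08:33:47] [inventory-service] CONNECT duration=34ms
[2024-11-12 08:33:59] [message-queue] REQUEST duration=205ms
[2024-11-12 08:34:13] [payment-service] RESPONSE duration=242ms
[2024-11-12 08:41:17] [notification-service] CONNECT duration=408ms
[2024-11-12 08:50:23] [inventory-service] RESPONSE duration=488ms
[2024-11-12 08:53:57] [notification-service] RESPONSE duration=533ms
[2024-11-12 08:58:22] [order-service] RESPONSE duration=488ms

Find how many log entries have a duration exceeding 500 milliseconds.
6

To count timeouts:

1. Threshold: 500ms
2. Extract duration from each log entry
3. Count entries where duration > 500
4. Timeout count: 6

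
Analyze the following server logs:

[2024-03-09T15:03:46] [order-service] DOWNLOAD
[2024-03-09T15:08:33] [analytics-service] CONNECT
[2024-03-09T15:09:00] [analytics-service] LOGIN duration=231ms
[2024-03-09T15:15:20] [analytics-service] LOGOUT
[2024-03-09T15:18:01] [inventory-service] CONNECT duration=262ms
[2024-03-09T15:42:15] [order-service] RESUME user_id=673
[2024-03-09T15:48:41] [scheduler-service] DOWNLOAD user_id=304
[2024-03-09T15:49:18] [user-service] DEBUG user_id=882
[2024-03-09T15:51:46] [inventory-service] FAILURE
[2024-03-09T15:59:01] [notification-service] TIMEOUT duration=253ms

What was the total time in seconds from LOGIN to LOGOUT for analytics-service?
380

To calculate state duration:

1. Find LOGIN event for analytics-service: 2024-03-09T15:09:00
2. Find LOGOUT event for analytics-service: 2024-03-09T15:15:20
3. Calculate duration: 2024-03-09T15:15:20 - 2024-03-09T15:09:00 = 380 seconds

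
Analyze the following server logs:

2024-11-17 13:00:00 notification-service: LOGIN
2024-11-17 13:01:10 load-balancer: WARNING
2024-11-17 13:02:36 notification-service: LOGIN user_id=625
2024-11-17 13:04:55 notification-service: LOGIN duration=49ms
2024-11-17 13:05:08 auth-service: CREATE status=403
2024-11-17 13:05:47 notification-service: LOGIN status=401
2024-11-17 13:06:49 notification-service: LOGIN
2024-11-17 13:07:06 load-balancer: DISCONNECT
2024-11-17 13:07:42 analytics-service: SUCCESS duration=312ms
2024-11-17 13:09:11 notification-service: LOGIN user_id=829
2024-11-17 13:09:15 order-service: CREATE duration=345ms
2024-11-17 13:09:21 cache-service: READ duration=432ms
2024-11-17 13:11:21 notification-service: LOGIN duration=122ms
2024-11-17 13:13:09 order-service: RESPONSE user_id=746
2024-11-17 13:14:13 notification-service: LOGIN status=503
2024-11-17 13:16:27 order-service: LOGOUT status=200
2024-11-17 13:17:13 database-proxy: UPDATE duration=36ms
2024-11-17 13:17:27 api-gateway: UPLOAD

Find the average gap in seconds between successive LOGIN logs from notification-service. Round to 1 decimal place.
121.9

To calculate average interval:

1. Find all LOGIN events for notification-service in order
2. Calculate time gaps between consecutive events
3. Compute mean of gaps: 853 / 7 = 121.9 seconds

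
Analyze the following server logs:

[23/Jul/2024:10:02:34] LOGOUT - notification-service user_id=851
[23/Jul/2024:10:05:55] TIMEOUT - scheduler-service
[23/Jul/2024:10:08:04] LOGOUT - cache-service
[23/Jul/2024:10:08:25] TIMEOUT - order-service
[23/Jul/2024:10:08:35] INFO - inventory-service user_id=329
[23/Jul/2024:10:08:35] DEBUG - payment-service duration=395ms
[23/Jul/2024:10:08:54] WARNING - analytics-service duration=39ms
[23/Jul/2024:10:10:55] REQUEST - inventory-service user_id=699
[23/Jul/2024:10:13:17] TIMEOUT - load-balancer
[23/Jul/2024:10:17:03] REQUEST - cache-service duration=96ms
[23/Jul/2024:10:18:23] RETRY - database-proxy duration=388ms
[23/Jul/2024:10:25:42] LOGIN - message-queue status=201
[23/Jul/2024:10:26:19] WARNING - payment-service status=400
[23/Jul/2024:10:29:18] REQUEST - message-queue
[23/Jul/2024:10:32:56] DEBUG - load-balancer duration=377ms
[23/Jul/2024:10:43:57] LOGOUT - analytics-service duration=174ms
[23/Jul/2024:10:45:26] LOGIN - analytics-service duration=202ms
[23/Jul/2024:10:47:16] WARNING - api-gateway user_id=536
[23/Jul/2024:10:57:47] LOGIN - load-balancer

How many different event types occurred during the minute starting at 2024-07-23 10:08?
5

To count unique event types:

1. Filter events in the minute starting at 2024-07-23 10:08
2. Extract event types from matching entries
3. Count unique types: 5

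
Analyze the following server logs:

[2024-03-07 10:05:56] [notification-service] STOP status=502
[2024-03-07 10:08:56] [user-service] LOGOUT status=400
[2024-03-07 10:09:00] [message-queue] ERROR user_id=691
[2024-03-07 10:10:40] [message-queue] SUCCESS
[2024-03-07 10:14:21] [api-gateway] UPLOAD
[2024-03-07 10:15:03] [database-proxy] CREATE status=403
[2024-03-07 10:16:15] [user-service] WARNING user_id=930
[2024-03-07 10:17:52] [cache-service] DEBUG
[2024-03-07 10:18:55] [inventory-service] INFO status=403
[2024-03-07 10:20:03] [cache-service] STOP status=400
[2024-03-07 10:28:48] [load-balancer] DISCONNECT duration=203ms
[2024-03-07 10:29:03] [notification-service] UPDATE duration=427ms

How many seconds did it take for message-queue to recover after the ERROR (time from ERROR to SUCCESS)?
100

To calculate recovery time:

1. Find ERROR event for message-queue: 2024-03-07 10:09:00
2. Find next SUCCESS event for message-queue: 2024-03-07 10:10:40
3. Recovery time: 2024-03-07 10:10:40 - 2024-03-07 10:09:00 = 100 seconds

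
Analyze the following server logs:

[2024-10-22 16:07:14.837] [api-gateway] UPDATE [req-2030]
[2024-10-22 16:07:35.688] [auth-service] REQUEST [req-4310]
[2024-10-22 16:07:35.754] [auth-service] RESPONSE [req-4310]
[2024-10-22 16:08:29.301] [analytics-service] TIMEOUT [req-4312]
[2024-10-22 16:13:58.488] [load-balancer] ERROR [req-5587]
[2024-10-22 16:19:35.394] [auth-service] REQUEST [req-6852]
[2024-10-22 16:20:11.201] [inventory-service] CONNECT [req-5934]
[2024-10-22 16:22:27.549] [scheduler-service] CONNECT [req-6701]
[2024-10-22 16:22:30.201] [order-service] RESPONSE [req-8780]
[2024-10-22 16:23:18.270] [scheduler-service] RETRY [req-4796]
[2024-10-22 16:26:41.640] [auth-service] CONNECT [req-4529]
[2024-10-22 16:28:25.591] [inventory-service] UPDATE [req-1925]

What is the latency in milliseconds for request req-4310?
66

To calculate latency:

1. Find REQUEST with id req-4310: 2024-10-22 16:07:35.688
2. Find RESPONSE with id req-4310: 2024-10-22 16:07:35.754
3. Latency: 2024-10-22 16:07:35.754 - 2024-10-22 16:07:35.688 = 66ms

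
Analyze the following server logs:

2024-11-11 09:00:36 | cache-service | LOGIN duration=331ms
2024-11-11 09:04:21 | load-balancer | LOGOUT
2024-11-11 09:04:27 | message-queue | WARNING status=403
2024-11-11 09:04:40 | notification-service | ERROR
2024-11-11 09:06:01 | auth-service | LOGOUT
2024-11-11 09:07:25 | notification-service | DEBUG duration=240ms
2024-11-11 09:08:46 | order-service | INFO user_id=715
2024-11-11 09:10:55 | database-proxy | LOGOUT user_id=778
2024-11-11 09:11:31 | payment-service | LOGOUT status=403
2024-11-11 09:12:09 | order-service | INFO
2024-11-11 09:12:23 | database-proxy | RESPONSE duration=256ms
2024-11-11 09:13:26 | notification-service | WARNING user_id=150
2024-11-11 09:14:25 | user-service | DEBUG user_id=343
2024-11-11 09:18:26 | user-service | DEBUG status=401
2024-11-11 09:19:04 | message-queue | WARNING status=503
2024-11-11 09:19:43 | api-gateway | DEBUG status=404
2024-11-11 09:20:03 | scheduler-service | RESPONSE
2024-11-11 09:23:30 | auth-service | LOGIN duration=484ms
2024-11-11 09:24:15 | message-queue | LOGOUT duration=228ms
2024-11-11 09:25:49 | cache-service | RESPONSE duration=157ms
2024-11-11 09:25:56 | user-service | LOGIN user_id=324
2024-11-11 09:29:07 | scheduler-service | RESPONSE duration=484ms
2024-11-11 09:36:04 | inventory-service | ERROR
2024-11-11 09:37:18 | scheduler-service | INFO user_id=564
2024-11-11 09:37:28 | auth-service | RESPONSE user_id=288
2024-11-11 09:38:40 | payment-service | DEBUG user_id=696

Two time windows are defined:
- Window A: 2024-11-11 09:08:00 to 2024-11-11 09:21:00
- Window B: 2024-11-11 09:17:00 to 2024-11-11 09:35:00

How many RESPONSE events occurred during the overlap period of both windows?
1

To find overlap events:

1. Window A: 2024-11-11 09:08:00 to 2024-11-11 09:21:00
2. Window B: 2024-11-11 09:17:00 to 2024-11-11 09:35:00
3. Overlap period: 2024-11-11 09:17:00 to 2024-11-11 09:21:00
4. Count RESPONSE events in overlap: 1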